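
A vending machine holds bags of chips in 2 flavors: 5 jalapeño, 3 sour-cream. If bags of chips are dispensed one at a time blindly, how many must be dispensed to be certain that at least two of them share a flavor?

The worst case takes 1 bag of chips of each flavor without reaching 2 of any: 2 × 1 = 2.
The next bag of chips must bring some flavor to 2, so 2 + 1 = 3.

3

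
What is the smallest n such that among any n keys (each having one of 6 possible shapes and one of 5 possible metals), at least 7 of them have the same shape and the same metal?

There are 6 × 5 = 30 (shape, metal) combinations acting as pigeonholes.
With 30 × 6 = 180 keys we could place exactly 6 in each, with no (shape, metal) pair reaching 7.
One more forces some (shape, metal) pair to hold 7, so 180 + 1 = 181.

181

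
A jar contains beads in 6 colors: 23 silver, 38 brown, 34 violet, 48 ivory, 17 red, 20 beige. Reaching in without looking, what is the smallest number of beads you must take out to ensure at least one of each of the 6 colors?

164

The hardest color to obtain is red: we could draw every other bead first — 180 − 17 = 163 beads — without a single red one.
The next draw must be red, so 163 + 1 = 164.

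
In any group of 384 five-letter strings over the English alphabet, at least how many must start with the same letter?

15

There are 26 possible first letters, which serve as the pigeonholes.
If each of the 26 possible first letters held at most 14, the total would be at most 26 × 14 = 364 < 384, a contradiction.
So at least one holds ⌈384/26⌉ = 15.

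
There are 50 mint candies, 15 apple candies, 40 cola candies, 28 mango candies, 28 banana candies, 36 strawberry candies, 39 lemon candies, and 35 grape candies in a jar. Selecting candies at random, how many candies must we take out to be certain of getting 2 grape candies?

238

To avoid grape candies as long as possible, exhaust the other 7 flavors first.
The worst case draws every non-grape candy first: 50 + 15 + 40 + 28 + 28 + 36 + 39 = 236.
The next 2 draws are then forced to be grape, giving 236 + 2 = 238.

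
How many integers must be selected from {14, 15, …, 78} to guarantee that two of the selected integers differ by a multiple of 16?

Group the integers by remainder mod 16; there are 16 residue classes, each nonempty in this range.
Choosing one from each class (16 integers) avoids any shared remainder.
One more choice must repeat a class, so two differ by a multiple of 16. Hence 16 + 1 = 17.

17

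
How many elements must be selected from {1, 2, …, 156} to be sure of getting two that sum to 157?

Partition {1, …, 156} into 78 pairs: {1,156}, {2,155}, …, {78,79}.
Choosing 78 integers — say the integers 1 through 78 — takes one from each pair and avoids the property.
Choosing 79 forces two into the same pair by pigeonhole, and those sum to 157. So 79.

79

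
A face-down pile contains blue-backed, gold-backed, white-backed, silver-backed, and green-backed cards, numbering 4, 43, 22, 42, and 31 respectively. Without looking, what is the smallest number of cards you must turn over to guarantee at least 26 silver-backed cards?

To avoid silver-backed cards as long as possible, exhaust the other 4 back colors first.
The worst case draws every non-silver-backed card first: 4 + 43 + 22 + 31 = 100.
The next 26 draws are then forced to be silver-backed, giving 100 + 26 = 126.

126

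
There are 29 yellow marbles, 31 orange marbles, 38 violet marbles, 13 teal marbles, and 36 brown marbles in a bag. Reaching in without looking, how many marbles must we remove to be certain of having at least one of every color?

The hardest color to obtain is teal: we could draw every other marble first — 147 − 13 = 134 marbles — without a single teal one.
The next draw must be teal, so 134 + 1 = 135.

135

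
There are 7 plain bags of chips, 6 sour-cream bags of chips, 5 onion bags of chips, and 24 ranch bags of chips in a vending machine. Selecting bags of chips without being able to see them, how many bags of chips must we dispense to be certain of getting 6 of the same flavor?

21

The worst case takes 5 bags of chips of each flavor without reaching 6 of any: 4 × 5 = 20.
The next bag of chips must bring some flavor to 6, so 20 + 1 = 21.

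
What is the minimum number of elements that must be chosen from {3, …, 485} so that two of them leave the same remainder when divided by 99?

Group the integers by remainder mod 99; there are 99 residue classes, each nonempty in this range.
Choosing one from each class (99 integers) avoids any shared remainder.
One more choice must repeat a class, so two differ by a multiple of 99. Hence 99 + 1 = 100.

100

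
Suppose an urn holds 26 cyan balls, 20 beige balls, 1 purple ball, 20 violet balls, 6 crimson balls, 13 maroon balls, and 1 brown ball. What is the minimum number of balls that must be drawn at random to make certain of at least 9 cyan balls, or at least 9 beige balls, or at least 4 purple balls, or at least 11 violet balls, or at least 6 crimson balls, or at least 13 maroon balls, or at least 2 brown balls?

The worst case stops just short of every target: 8 cyan, 8 beige, all 1 purple, 10 violet, 5 crimson, 12 maroon, 1 brown — 8 + 8 + 1 + 10 + 5 + 12 + 1 = 45 balls.
One more ball must push some color to its target, so 45 + 1 = 46.

46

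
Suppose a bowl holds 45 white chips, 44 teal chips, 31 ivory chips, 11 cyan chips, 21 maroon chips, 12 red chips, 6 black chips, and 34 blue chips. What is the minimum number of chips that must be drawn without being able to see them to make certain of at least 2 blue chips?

The worst case draws every non-blue chip first: 45 + 44 + 31 + 11 + 21 + 12 + 6 = 170.
The next 2 draws are then forced to be blue, giving 170 + 2 = 172.

172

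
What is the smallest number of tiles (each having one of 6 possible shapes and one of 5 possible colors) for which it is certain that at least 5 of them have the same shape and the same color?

121

There are 6 × 5 = 30 (shape, color) combinations acting as pigeonholes.
With 30 × 4 = 120 tiles we could place exactly 4 in each, with no (shape, color) pair reaching 5.
One more forces some (shape, color) pair to hold 5, so 120 + 1 = 121.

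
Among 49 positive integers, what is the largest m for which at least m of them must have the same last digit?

5

There are 10 possible last digits, which serve as the pigeonholes.
If each of the 10 possible last digits held at most 4, the total would be at most 10 × 4 = 40 < 49, a contradiction.
So at least one holds ⌈49/10⌉ = 5.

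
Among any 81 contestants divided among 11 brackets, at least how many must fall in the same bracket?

8

The 81 contestants fall into 11 brackets.
If each of the 11 brackets held at most 7, the total would be at most 11 × 7 = 77 < 81, a contradiction.
So at least one holds ⌈81/11⌉ = 8.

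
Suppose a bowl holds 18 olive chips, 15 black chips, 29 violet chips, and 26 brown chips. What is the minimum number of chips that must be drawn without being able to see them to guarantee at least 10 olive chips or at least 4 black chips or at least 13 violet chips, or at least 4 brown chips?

28

The worst case stops just short of every target: 9 olive, 3 black, 12 violet, 3 brown — 9 + 3 + 12 + 3 = 27 chips.
One more chip must push some color to its target, so 27 + 1 = 28.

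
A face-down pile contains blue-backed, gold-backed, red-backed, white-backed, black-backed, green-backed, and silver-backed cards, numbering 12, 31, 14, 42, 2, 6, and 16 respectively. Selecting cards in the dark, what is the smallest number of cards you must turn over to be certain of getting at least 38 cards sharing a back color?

119

In the worst case we take at most 37 of each back color, but all 12 blue-backed, all 31 gold-backed, all 14 red-backed, all 2 black-backed, all 6 green-backed, and all 16 silver-backed (fewer than 37), giving 12 + 31 + 14 + 37 + 2 + 6 + 16 = 118.
One more card then forces some back color to 38, so 118 + 1 = 119.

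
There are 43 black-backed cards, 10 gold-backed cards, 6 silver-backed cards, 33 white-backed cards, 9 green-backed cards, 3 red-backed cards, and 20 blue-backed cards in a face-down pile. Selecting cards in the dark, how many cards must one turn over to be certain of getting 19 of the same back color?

In the worst case we take at most 18 of each back color, but all 10 gold-backed, all 6 silver-backed, all 9 green-backed, and all 3 red-backed (fewer than 18), giving 18 + 10 + 6 + 18 + 9 + 3 + 18 = 82.
One more card then forces some back color to 19, so 82 + 1 = 83.

83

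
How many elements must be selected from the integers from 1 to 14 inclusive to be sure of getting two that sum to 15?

Partition {1, …, 14} into 7 pairs: {1,14}, {2,13}, …, {7,8}.
Choosing 7 integers — say the integers 1 through 7 — takes one from each pair and avoids the property.
Choosing 8 forces two into the same pair by pigeonhole, and those sum to 15. So 8.

8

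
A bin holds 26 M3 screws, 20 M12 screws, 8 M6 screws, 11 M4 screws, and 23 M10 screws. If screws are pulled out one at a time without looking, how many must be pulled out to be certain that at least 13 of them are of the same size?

56

In the worst case we take at most 12 of each size, but all 8 M6 and all 11 M4 (fewer than 12), giving 12 + 12 + 8 + 11 + 12 = 55.
One more screw then forces some size to 13, so 55 + 1 = 56.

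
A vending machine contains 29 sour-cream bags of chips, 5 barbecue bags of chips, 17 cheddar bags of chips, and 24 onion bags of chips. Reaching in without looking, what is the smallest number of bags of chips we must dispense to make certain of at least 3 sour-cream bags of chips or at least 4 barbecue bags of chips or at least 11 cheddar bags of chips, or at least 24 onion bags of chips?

Each of the 4 flavors has its own threshold; avoid all of them simultaneously.
The worst case stops just short of every target: 2 sour-cream, 3 barbecue, 10 cheddar, 23 onion — 2 + 3 + 10 + 23 = 38 bags of chips.
One more bag of chips must push some flavor to its target, so 38 + 1 = 39.

39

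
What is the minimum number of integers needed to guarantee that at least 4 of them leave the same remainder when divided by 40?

There are 40 residue classes modulo 40 acting as pigeonholes.
With 40 × 3 = 120 integers we could place exactly 3 in each, with no class reaching 4.
One more forces some class to hold 4, so 120 + 1 = 121.

121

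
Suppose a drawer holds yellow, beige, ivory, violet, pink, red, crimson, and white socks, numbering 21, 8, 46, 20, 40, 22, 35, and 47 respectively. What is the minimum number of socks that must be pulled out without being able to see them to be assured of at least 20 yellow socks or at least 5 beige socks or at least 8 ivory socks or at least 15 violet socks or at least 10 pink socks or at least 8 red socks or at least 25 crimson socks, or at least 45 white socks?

The worst case stops just short of every target: 19 yellow, 4 beige, 7 ivory, 14 violet, 9 pink, 7 red, 24 crimson, 44 white — 19 + 4 + 7 + 14 + 9 + 7 + 24 + 44 = 128 socks.
One more sock must push some color to its target, so 128 + 1 = 129.

129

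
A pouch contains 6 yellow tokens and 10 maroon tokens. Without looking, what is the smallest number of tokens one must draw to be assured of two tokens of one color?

Treat the 2 colors as pigeonholes.
The worst case takes 1 token of each color without reaching 2 of any: 2 × 1 = 2.
The next token must bring some color to 2, so 2 + 1 = 3.

3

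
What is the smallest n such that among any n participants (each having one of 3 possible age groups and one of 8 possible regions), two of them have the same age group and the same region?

25

There are 3 × 8 = 24 (age group, region) combinations acting as pigeonholes.
With 24 participants we could place one in each, avoiding any repeat.
One more forces some (age group, region) pair to hold 2, so 24 + 1 = 25.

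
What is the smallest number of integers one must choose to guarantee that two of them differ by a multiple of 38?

Two integers differ by a multiple of 38 exactly when they share a remainder mod 38.
There are 38 residue classes mod 38, so 38 integers can all lie in distinct classes.
One more integer must repeat a residue, giving a difference divisible by 38. So n = 38 + 1 = 39.

39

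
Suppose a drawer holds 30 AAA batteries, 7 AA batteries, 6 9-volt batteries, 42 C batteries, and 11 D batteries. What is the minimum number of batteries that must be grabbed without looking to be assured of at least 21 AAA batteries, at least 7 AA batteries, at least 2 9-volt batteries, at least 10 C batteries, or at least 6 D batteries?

42

Each of the 5 types has its own threshold; avoid all of them simultaneously.
The worst case stops just short of every target: 20 AAA, 6 AA, 1 9-volt, 9 C, 5 D — 20 + 6 + 1 + 9 + 5 = 41 batteries.
One more battery must push some type to its target, so 41 + 1 = 42.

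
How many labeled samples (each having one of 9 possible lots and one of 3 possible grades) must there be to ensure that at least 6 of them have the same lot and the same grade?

There are 9 × 3 = 27 (lot, grade) combinations acting as pigeonholes.
With 27 × 5 = 135 labeled samples we could place exactly 5 in each, with no (lot, grade) pair reaching 6.
One more forces some (lot, grade) pair to hold 6, so 135 + 1 = 136.

136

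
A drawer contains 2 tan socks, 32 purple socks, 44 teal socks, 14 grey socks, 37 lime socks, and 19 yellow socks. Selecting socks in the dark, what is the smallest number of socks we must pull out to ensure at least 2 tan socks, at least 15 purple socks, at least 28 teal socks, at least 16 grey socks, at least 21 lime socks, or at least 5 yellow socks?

Each of the 6 colors has its own threshold; avoid all of them simultaneously.
The worst case stops just short of every target: 1 tan, 14 purple, 27 teal, all 14 grey, 20 lime, 4 yellow — 1 + 14 + 27 + 14 + 20 + 4 = 80 socks.
One more sock must push some color to its target, so 80 + 1 = 81.

81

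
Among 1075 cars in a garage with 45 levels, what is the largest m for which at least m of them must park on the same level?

24

If each of the 45 levels held at most 23, the total would be at most 45 × 23 = 1035 < 1075, a contradiction.
So at least one holds ⌈1075/45⌉ = 24.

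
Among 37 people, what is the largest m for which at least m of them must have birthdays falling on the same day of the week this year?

The 37 people fall into 7 days of the week.
If each of the 7 days of the week held at most 5, the total would be at most 7 × 5 = 35 < 37, a contradiction.
So at least one holds ⌈37/7⌉ = 6.

6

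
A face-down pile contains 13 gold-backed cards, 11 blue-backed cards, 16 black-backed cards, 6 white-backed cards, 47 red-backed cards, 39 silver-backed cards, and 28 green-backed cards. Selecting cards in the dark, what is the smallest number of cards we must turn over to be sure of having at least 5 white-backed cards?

The worst case draws every non-white-backed card first: 13 + 11 + 16 + 47 + 39 + 28 = 154.
The next 5 draws are then forced to be white-backed, giving 154 + 5 = 159.

159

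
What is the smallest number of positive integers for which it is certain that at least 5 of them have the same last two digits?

There are 100 possible two-digit endings acting as pigeonholes.
With 100 × 4 = 400 positive integers we could place exactly 4 in each, with no class reaching 5.
One more forces some class to hold 5, so 400 + 1 = 401.

401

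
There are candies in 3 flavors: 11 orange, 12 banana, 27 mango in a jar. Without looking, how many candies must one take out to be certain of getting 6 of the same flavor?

16

The worst case takes 5 candies of each flavor without reaching 6 of any: 3 × 5 = 15.
The next candy must bring some flavor to 6, so 15 + 1 = 16.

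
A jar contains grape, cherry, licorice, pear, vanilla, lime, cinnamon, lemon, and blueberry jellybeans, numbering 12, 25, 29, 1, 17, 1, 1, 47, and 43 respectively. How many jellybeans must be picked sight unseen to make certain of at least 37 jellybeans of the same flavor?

159

Treat the 9 flavors as pigeonholes.
In the worst case we take at most 36 of each flavor, but all 12 grape, all 25 cherry, all 29 licorice, all 1 pear, all 17 vanilla, all 1 lime, and all 1 cinnamon (fewer than 36), giving 12 + 25 + 29 + 1 + 17 + 1 + 1 + 36 + 36 = 158.
One more jellybean then forces some flavor to 37, so 158 + 1 = 159.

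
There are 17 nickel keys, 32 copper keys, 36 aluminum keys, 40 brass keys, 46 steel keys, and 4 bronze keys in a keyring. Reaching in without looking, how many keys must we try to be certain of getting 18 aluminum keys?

The worst case draws every non-aluminum key first: 17 + 32 + 40 + 46 + 4 = 139.
The next 18 draws are then forced to be aluminum, giving 139 + 18 = 157.

157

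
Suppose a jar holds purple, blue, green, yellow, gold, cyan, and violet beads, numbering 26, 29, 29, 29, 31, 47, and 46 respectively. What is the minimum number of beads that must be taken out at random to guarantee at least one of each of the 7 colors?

212

The hardest color to obtain is purple: we could draw every other bead first — 237 − 26 = 211 beads — without a single purple one.
The next draw must be purple, so 211 + 1 = 212.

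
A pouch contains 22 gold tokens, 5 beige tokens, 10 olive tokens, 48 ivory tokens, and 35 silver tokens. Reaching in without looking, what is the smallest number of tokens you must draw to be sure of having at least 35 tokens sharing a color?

In the worst case we take at most 34 of each color, but all 22 gold, all 5 beige, and all 10 olive (fewer than 34), giving 22 + 5 + 10 + 34 + 34 = 105.
One more token then forces some color to 35, so 105 + 1 = 106.

106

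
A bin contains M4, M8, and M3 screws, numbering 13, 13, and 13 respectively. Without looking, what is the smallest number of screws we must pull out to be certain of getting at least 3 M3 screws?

29

The worst case draws every non-M3 screw first: 13 + 13 = 26.
The next 3 draws are then forced to be M3, giving 26 + 3 = 29.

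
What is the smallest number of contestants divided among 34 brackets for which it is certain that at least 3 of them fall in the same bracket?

69

There are 34 brackets acting as pigeonholes.
With 34 × 2 = 68 contestants we could place exactly 2 in each, with no class reaching 3.
One more forces some class to hold 3, so 68 + 1 = 69.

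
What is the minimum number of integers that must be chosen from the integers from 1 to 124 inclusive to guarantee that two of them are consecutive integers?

63

Partition {1, …, 124} into 62 pairs: {1,2}, {3,4}, …, {123,124}.
Choosing 62 integers — say the 62 even numbers 2, 4, …, 124 — takes one from each pair and avoids the property.
Choosing 63 forces two into the same pair by pigeonhole, and those are consecutive. So 63.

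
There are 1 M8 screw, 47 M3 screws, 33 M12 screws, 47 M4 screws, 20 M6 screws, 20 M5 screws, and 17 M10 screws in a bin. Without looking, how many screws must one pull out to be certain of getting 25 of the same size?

131

In the worst case we take at most 24 of each size, but all 1 M8, all 20 M6, all 20 M5, and all 17 M10 (fewer than 24), giving 1 + 24 + 24 + 24 + 20 + 20 + 17 = 130.
One more screw then forces some size to 25, so 130 + 1 = 131.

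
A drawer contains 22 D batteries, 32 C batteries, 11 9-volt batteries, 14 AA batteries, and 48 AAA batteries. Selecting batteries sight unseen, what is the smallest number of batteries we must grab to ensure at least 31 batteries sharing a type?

108

In the worst case we take at most 30 of each type, but all 22 D, all 11 9-volt, and all 14 AA (fewer than 30), giving 22 + 30 + 11 + 14 + 30 = 107.
One more battery then forces some type to 31, so 107 + 1 = 108.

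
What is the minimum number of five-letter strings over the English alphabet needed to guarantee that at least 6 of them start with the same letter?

There are 26 possible first letters acting as pigeonholes.
With 26 × 5 = 130 five-letter strings over the English alphabet we could place exactly 5 in each, with no class reaching 6.
One more forces some class to hold 6, so 130 + 1 = 131.

131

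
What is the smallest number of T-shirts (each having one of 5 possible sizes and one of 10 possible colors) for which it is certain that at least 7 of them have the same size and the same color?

301

There are 5 × 10 = 50 (size, color) combinations acting as pigeonholes.
With 50 × 6 = 300 T-shirts we could place exactly 6 in each, with no (size, color) pair reaching 7.
One more forces some (size, color) pair to hold 7, so 300 + 1 = 301.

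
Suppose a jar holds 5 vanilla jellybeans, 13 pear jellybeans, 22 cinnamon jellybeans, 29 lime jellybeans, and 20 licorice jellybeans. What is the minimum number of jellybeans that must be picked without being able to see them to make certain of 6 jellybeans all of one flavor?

The worst case takes 5 jellybeans of each flavor without reaching 6 of any: 5 × 5 = 25.
The next jellybean must bring some flavor to 6, so 25 + 1 = 26.

26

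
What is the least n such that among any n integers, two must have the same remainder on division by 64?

65

Two integers differ by a multiple of 64 exactly when they share a remainder mod 64.
There are 64 residue classes mod 64, so 64 integers can all lie in distinct classes.
One more integer must repeat a residue, giving a difference divisible by 64. So n = 64 + 1 = 65.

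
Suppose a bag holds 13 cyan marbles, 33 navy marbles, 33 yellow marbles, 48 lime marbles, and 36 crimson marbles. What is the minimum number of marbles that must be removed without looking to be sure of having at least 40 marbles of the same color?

155

In the worst case we take at most 39 of each color, but all 13 cyan, all 33 navy, all 33 yellow, and all 36 crimson (fewer than 39), giving 13 + 33 + 33 + 39 + 36 = 154.
One more marble then forces some color to 40, so 154 + 1 = 155.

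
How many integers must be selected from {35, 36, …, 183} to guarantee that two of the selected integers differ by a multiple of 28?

29

Group the integers by remainder mod 28; there are 28 residue classes, each nonempty in this range.
Choosing one from each class (28 integers) avoids any shared remainder.
One more choice must repeat a class, so two differ by a multiple of 28. Hence 28 + 1 = 29.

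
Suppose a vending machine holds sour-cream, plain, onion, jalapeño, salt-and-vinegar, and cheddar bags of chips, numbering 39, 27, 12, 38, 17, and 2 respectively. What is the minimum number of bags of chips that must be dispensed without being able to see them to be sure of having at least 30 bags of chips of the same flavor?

117

Treat the 6 flavors as pigeonholes.
In the worst case we take at most 29 of each flavor, but all 27 plain, all 12 onion, all 17 salt-and-vinegar, and all 2 cheddar (fewer than 29), giving 29 + 27 + 12 + 29 + 17 + 2 = 116.
One more bag of chips then forces some flavor to 30, so 116 + 1 = 117.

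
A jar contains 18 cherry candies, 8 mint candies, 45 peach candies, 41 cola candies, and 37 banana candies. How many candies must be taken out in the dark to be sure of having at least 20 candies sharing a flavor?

84

In the worst case we take at most 19 of each flavor, but all 18 cherry and all 8 mint (fewer than 19), giving 18 + 8 + 19 + 19 + 19 = 83.
One more candy then forces some flavor to 20, so 83 + 1 = 84.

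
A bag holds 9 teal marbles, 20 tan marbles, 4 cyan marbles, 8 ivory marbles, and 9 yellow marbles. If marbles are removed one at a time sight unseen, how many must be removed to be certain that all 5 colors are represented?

The hardest color to obtain is cyan: we could draw every other marble first — 50 − 4 = 46 marbles — without a single cyan one.
The next draw must be cyan, so 46 + 1 = 47.

47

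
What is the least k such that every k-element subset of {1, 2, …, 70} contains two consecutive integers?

Partition {1, …, 70} into 35 pairs: {1,2}, {3,4}, …, {69,70}.
Choosing 35 integers — say the 35 even numbers 2, 4, …, 70 — takes one from each pair and avoids the property.
Choosing 36 forces two into the same pair by pigeonhole, and those are consecutive. So 36.

36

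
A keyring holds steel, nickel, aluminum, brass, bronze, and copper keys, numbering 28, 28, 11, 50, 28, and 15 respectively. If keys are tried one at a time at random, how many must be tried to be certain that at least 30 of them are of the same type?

Treat the 6 types as pigeonholes.
In the worst case we take at most 29 of each type, but all 28 steel, all 28 nickel, all 11 aluminum, all 28 bronze, and all 15 copper (fewer than 29), giving 28 + 28 + 11 + 29 + 28 + 15 = 139.
One more key then forces some type to 30, so 139 + 1 = 140.

140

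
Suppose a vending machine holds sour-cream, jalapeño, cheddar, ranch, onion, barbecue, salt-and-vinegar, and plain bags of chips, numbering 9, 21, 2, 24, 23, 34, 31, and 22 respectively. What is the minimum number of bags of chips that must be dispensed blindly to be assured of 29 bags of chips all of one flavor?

158

In the worst case we take at most 28 of each flavor, but all 9 sour-cream, all 21 jalapeño, all 2 cheddar, all 24 ranch, all 23 onion, and all 22 plain (fewer than 28), giving 9 + 21 + 2 + 24 + 23 + 28 + 28 + 22 = 157.
One more bag of chips then forces some flavor to 29, so 157 + 1 = 158.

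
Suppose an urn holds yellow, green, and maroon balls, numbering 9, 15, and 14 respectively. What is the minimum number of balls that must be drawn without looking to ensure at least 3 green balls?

26

To avoid green balls as long as possible, exhaust the other 2 colors first.
The worst case draws every non-green ball first: 9 + 14 = 23.
The next 3 draws are then forced to be green, giving 23 + 3 = 26.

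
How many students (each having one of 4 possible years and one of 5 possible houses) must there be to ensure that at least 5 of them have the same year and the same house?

81

There are 4 × 5 = 20 (year, house) combinations acting as pigeonholes.
With 20 × 4 = 80 students we could place exactly 4 in each, with no (year, house) pair reaching 5.
One more forces some (year, house) pair to hold 5, so 80 + 1 = 81.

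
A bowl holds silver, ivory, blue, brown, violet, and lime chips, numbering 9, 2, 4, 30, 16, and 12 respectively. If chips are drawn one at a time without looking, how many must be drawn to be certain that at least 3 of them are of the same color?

The worst case takes 2 chips of each color without reaching 3 of any: 6 × 2 = 12.
The next chip must bring some color to 3, so 12 + 1 = 13.

13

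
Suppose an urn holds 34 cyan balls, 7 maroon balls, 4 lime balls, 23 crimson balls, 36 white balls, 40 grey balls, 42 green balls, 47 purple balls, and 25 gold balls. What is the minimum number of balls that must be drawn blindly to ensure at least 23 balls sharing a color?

In the worst case we take at most 22 of each color, but all 7 maroon and all 4 lime (fewer than 22), giving 22 + 7 + 4 + 22 + 22 + 22 + 22 + 22 + 22 = 165.
One more ball then forces some color to 23, so 165 + 1 = 166.

166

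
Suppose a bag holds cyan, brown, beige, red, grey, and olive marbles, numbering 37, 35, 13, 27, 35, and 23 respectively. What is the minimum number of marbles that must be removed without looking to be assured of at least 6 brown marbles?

141

The worst case draws every non-brown marble first: 37 + 13 + 27 + 35 + 23 = 135.
The next 6 draws are then forced to be brown, giving 135 + 6 = 141.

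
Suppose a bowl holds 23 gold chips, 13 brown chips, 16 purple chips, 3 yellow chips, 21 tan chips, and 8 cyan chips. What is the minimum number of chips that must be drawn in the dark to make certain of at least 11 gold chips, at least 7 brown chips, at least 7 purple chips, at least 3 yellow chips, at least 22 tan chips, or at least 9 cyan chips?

The worst case stops just short of every target: 10 gold, 6 brown, 6 purple, 2 yellow, 21 tan, 8 cyan — 10 + 6 + 6 + 2 + 21 + 8 = 53 chips.
One more chip must push some color to its target, so 53 + 1 = 54.

54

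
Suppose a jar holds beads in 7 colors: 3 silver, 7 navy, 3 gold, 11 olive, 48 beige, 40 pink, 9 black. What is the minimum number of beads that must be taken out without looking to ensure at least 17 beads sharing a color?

66

In the worst case we take at most 16 of each color, but all 3 silver, all 7 navy, all 3 gold, all 11 olive, and all 9 black (fewer than 16), giving 3 + 7 + 3 + 11 + 16 + 16 + 9 = 65.
One more bead then forces some color to 17, so 65 + 1 = 66.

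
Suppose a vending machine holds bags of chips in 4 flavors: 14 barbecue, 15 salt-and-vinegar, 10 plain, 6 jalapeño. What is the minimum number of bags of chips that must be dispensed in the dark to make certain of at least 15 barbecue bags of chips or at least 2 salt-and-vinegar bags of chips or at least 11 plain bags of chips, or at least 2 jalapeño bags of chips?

27

The worst case stops just short of every target: 14 barbecue, 1 salt-and-vinegar, 10 plain, 1 jalapeño — 14 + 1 + 10 + 1 = 26 bags of chips.
One more bag of chips must push some flavor to its target, so 26 + 1 = 27.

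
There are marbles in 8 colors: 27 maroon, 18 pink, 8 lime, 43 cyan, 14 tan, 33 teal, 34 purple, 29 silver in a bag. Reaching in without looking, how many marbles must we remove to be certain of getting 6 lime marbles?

The worst case draws every non-lime marble first: 27 + 18 + 43 + 14 + 33 + 34 + 29 = 198.
The next 6 draws are then forced to be lime, giving 198 + 6 = 204.

204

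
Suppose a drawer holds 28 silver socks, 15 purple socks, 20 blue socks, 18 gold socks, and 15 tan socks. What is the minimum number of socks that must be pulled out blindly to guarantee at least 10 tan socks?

To avoid tan socks as long as possible, exhaust the other 4 colors first.
The worst case draws every non-tan sock first: 28 + 15 + 20 + 18 = 81.
The next 10 draws are then forced to be tan, giving 81 + 10 = 91.

91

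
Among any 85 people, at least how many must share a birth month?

8

There are 12 months of the year, which serve as the pigeonholes.
If each of the 12 months of the year held at most 7, the total would be at most 12 × 7 = 84 < 85, a contradiction.
So at least one holds ⌈85/12⌉ = 8.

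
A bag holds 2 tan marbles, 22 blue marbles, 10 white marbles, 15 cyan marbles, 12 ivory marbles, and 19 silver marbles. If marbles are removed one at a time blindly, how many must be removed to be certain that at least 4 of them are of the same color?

18

In the worst case we take at most 3 of each color, but all 2 tan (fewer than 3), giving 2 + 3 + 3 + 3 + 3 + 3 = 17.
One more marble then forces some color to 4, so 17 + 1 = 18.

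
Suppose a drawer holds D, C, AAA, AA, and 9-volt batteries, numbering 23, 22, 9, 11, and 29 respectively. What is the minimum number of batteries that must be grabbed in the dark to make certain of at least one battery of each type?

The hardest type to obtain is AAA: we could draw every other battery first — 94 − 9 = 85 batteries — without a single AAA one.
The next draw must be AAA, so 85 + 1 = 86.

86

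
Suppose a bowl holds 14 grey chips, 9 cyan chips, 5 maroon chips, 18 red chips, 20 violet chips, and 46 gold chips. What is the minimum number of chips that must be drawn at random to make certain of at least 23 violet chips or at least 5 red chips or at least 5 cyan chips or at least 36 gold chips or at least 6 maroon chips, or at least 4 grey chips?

72

Each of the 6 colors has its own threshold; avoid all of them simultaneously.
The worst case stops just short of every target: 3 grey, 4 cyan, 5 maroon, 4 red, all 20 violet, 35 gold — 3 + 4 + 5 + 4 + 20 + 35 = 71 chips.
One more chip must push some color to its target, so 71 + 1 = 72.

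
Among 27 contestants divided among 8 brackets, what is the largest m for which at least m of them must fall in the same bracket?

4

If each of the 8 brackets held at most 3, the total would be at most 8 × 3 = 24 < 27, a contradiction.
So at least one holds ⌈27/8⌉ = 4.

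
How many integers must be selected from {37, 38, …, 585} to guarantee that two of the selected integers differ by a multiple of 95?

Use the pigeonhole principle on residue classes: group the integers by remainder mod 95; there are 95 residue classes, each nonempty in this range.
Choosing one from each class (95 integers) avoids any shared remainder.
One more choice must repeat a class, so two differ by a multiple of 95. Hence 95 + 1 = 96.

96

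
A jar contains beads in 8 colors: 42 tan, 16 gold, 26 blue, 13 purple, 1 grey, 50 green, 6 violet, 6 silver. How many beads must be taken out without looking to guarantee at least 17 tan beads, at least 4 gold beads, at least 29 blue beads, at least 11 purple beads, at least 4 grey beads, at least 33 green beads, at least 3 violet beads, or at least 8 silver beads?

Each of the 8 colors has its own threshold; avoid all of them simultaneously.
The worst case stops just short of every target: 16 tan, 3 gold, all 26 blue, 10 purple, all 1 grey, 32 green, 2 violet, all 6 silver — 16 + 3 + 26 + 10 + 1 + 32 + 2 + 6 = 96 beads.
One more bead must push some color to its target, so 96 + 1 = 97.

97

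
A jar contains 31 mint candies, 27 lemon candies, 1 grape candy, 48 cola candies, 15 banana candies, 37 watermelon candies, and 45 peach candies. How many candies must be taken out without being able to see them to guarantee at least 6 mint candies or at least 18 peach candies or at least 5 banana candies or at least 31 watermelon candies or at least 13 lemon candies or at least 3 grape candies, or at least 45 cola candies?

114

The worst case stops just short of every target: 5 mint, 12 lemon, all 1 grape, 44 cola, 4 banana, 30 watermelon, 17 peach — 5 + 12 + 1 + 44 + 4 + 30 + 17 = 113 candies.
One more candy must push some flavor to its target, so 113 + 1 = 114.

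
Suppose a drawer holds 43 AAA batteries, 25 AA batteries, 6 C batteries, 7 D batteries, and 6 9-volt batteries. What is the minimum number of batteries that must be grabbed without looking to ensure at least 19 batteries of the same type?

56

In the worst case we take at most 18 of each type, but all 6 C, all 7 D, and all 6 9-volt (fewer than 18), giving 18 + 18 + 6 + 7 + 6 = 55.
One more battery then forces some type to 19, so 55 + 1 = 56.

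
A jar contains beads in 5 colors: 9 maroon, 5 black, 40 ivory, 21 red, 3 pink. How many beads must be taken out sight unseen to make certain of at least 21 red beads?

The worst case draws every non-red bead first: 9 + 5 + 40 + 3 = 57.
The next 21 draws are then forced to be red, giving 57 + 21 = 78.

78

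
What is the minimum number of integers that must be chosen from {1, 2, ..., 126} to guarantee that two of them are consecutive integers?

Partition {1, …, 126} into 63 pairs: {1,2}, {3,4}, …, {125,126}.
Choosing 63 integers — say the 63 even numbers 2, 4, …, 126 — takes one from each pair and avoids the property.
Choosing 64 forces two into the same pair by pigeonhole, and those are consecutive. So 64.

64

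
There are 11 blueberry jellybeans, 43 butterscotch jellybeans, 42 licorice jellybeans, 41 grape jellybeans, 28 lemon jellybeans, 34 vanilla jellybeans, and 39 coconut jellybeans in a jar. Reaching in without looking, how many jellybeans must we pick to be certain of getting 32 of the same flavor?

Treat the 7 flavors as pigeonholes.
In the worst case we take at most 31 of each flavor, but all 11 blueberry and all 28 lemon (fewer than 31), giving 11 + 31 + 31 + 31 + 28 + 31 + 31 = 194.
One more jellybean then forces some flavor to 32, so 194 + 1 = 195.

195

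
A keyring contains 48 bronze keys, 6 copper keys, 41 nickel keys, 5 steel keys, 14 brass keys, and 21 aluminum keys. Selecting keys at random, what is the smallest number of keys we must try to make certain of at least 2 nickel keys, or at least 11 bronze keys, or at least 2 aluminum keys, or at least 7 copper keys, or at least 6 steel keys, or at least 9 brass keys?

Each of the 6 types has its own threshold; avoid all of them simultaneously.
The worst case stops just short of every target: 10 bronze, 6 copper, 1 nickel, 5 steel, 8 brass, 1 aluminum — 10 + 6 + 1 + 5 + 8 + 1 = 31 keys.
One more key must push some type to its target, so 31 + 1 = 32.

32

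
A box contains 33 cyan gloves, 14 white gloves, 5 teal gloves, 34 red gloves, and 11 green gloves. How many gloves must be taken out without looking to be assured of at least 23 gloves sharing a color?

In the worst case we take at most 22 of each color, but all 14 white, all 5 teal, and all 11 green (fewer than 22), giving 22 + 14 + 5 + 22 + 11 = 74.
One more glove then forces some color to 23, so 74 + 1 = 75.

75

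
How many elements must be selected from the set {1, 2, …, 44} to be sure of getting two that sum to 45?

23

Partition {1, …, 44} into 22 pairs: {1,44}, {2,43}, …, {22,23}.
Choosing 22 integers — say the integers 1 through 22 — takes one from each pair and avoids the property.
Choosing 23 forces two into the same pair by pigeonhole, and those sum to 45. So 23.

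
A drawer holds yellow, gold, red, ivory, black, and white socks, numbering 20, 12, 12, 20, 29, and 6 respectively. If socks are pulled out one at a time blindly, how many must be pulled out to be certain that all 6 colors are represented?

The hardest color to obtain is white: we could draw every other sock first — 99 − 6 = 93 socks — without a single white one.
The next draw must be white, so 93 + 1 = 94.

94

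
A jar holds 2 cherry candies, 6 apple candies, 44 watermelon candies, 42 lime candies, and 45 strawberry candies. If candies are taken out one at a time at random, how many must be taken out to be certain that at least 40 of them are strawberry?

The worst case draws every non-strawberry candy first: 2 + 6 + 44 + 42 = 94.
The next 40 draws are then forced to be strawberry, giving 94 + 40 = 134.

134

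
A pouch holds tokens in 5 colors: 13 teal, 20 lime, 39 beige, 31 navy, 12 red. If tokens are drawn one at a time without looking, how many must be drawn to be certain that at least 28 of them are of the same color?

100

In the worst case we take at most 27 of each color, but all 13 teal, all 20 lime, and all 12 red (fewer than 27), giving 13 + 20 + 27 + 27 + 12 = 99.
One more token then forces some color to 28, so 99 + 1 = 100.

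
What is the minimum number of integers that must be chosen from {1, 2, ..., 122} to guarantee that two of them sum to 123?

62

Partition {1, …, 122} into 61 pairs: {1,122}, {2,121}, …, {61,62}.
Choosing 61 integers — say the integers 1 through 61 — takes one from each pair and avoids the property.
Choosing 62 forces two into the same pair by pigeonhole, and those sum to 123. So 62.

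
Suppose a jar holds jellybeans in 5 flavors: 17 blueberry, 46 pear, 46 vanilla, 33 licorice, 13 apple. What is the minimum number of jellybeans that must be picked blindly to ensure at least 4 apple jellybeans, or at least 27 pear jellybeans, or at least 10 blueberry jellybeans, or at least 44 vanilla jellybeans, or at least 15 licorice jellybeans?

96

The worst case stops just short of every target: 9 blueberry, 26 pear, 43 vanilla, 14 licorice, 3 apple — 9 + 26 + 43 + 14 + 3 = 95 jellybeans.
One more jellybean must push some flavor to its target, so 95 + 1 = 96.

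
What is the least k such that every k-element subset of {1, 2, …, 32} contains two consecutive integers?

17

Partition {1, …, 32} into 16 pairs: {1,2}, {3,4}, …, {31,32}.
Choosing 16 integers — say the 16 even numbers 2, 4, …, 32 — takes one from each pair and avoids the property.
Choosing 17 forces two into the same pair by pigeonhole, and those are consecutive. So 17.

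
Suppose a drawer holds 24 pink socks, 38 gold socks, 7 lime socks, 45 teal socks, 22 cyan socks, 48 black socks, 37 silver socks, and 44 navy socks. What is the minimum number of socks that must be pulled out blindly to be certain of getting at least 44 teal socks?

264

To avoid teal socks as long as possible, exhaust the other 7 colors first.
The worst case draws every non-teal sock first: 24 + 38 + 7 + 22 + 48 + 37 + 44 = 220.
The next 44 draws are then forced to be teal, giving 220 + 44 = 264.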